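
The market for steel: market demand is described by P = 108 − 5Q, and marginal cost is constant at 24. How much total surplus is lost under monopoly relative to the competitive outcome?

Perfect competition: P = MC = 24, so 108 − 5Q = 24 and Q = 16.8.
A monopolist chooses Q where MR = MC. MR = 108 − 10Q; setting this equal to 24 gives Q = 8.4 and P = 66.
DWL is the triangle between Q = 8.4 and Q = 16.8: ½·(16.8 − 8.4)·(66 − 24) = 176.4.

DWL = 176.4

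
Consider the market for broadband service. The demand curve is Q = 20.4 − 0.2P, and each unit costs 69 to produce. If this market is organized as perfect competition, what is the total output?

Inverting demand: P = 102 − 5Q.
Under competition P = MC = 69, so Q = (102 − 69)/5 = 6.6.

Q = 6.6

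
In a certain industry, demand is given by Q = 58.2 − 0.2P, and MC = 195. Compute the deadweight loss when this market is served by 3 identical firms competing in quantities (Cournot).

DWL = 57.6

Inverting demand: P = 291 − 5Q.
Perfect competition: P = MC = 195, so 291 − 5Q = 195 and Q = 19.2.
In a 3-firm Cournot equilibrium, symmetry and the first-order condition give q = (291 − 195)/(20) = 4.8. So Q = 14.4 and P = 219.
DWL is the triangle between Q = 14.4 and Q = 19.2: ½·(19.2 − 14.4)·(219 − 195) = 57.6.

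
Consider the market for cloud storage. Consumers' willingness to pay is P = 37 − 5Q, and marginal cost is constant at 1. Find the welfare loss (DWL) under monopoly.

Under competition P = MC = 1, so Q = (37 − 1)/5 = 7.2.
Monopoly sets MR = MC: 37 − 10Q = 1 ⇒ Q = 3.6, P = 37 − 5·3.6 = 19.
DWL is the triangle between Q = 3.6 and Q = 7.2: ½·(7.2 − 3.6)·(19 − 1) = 32.4.

DWL = 32.4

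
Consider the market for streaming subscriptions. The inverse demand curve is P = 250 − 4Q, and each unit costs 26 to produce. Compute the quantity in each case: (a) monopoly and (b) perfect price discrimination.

Monopoly: Q = 28; Perfect PD: Q = 56

Monopoly sets MR = MC: 250 − 8Q = 26 ⇒ Q = 28, P = 250 − 4·28 = 138.
A perfectly discriminating monopolist sells every unit with P(Q) ≥ MC(Q), so output equals the competitive quantity Q = 56. Each buyer pays their reservation price, so CS = 0 and the firm captures all surplus.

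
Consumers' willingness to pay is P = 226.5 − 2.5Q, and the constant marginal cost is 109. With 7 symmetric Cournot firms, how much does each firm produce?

With 7 symmetric Cournot firms, each firm's FOC gives 226.5 − 20q = 109, so q = 5.875, Q = 7·5.875 = 41.125, and P = 1979/16.

q_i = 5.875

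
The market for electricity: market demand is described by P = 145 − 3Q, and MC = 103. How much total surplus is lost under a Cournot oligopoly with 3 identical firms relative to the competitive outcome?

DWL = 18.375

Under competition P = MC = 103, so Q = (145 − 103)/3 = 14.
In a 3-firm Cournot equilibrium, symmetry and the first-order condition give q = (145 − 103)/(12) = 3.5. So Q = 10.5 and P = 113.5.
DWL is the triangle between Q = 10.5 and Q = 14: ½·(14 − 10.5)·(113.5 − 103) = 18.375.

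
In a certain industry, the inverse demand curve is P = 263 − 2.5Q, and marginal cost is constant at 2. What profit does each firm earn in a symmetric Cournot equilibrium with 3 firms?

π_i = 1703.025

With 3 symmetric Cournot firms, each firm's FOC gives 263 − 10q = 2, so q = 26.1, Q = 3·26.1 = 78.3, and P = 67.25.
Each firm's profit = (67.25 − 2)·26.1 = 1703.025.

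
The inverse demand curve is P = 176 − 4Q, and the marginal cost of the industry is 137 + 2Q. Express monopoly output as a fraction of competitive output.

Q_m/Q_c = 0.6

The monopolist equates marginal revenue to marginal cost: 176 − 8Q = 137 + 2Q, so Q = 3.9. From demand, P = 160.4.
Under competition P = MC: 176 − 4Q = 137 + 2Q ⇒ Q = 6.5, P = 150.
Ratio Q_m/Q_c = 3.9/6.5 = 0.6.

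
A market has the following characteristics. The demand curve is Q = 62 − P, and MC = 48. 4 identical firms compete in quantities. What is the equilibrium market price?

Inverting demand: P = 62 − Q.
Cournot with 4 identical firms: the symmetric best-response condition is 62 − 5q = 48. Each firm produces q = 2.8, total output Q = 11.2, price P = 50.8.

P = 50.8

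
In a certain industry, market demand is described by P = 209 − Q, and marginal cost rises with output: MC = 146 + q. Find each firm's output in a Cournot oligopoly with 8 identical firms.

In a 8-firm Cournot equilibrium, symmetry and the first-order condition give q = (209 − 146)/(10) = 6.3. So Q = 50.4 and P = 158.6.

q_i = 6.3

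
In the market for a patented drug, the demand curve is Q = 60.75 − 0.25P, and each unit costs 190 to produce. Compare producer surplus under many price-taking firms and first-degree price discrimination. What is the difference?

Producer surplus rises by 351.125

Inverting demand: P = 243 − 4Q.
Under competition P = MC = 190, so Q = (243 − 190)/4 = 13.25.
PS = (190 − 190)·13.25 = 0.
A perfectly discriminating monopolist sells every unit with P(Q) ≥ MC(Q), so output equals the competitive quantity Q = 13.25. Each buyer pays their reservation price, so CS = 0 and the firm captures all surplus.
PS = ½·(243 − 190)·13.25 = 351.125.
Change in producer surplus: 351.125 − 0 = 351.125.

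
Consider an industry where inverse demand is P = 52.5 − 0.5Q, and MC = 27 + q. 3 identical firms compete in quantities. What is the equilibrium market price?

In a 3-firm Cournot equilibrium, symmetry and the first-order condition give q = (52.5 − 27)/(3) = 8.5. So Q = 25.5 and P = 39.75.

P = 39.75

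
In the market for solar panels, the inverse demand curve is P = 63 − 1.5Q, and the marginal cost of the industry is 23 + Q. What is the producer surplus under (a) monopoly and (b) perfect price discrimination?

A monopolist chooses Q where MR = MC. MR = 63 − 3Q; setting this equal to 23 + Q gives Q = 10 and P = 48.
PS = P·Q − VC(Q) = 48·10 − (23·10 + ½·1·10²) = 200.
Under first-degree price discrimination the firm charges each unit its demand price and produces up to where P = MC, i.e. Q = 16. Consumer surplus is zero; producer surplus equals total surplus.
PS = ½·(63 − 23)·16 = 320.

Monopoly: PS = 200; Perfect PD: PS = 320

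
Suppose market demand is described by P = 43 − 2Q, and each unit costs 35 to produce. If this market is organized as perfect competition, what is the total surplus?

Under competition P = MC = 35, so Q = (43 − 35)/2 = 4.
CS = ½·(43 − 35)·4 = 16; PS = (35 − 35)·4 = 0; TS = 16.

TS = 16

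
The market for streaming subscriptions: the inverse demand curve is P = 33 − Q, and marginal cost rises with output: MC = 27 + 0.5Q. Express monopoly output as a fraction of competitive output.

A monopolist chooses Q where MR = MC. MR = 33 − 2Q; setting this equal to 27 + 0.5Q gives Q = 2.4 and P = 30.6.
Under competition P = MC: 33 − Q = 27 + 0.5Q ⇒ Q = 4, P = 29.
Ratio Q_m/Q_c = 2.4/4 = 0.6.

Q_m/Q_c = 0.6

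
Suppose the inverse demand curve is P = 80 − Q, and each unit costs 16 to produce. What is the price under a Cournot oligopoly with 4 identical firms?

Cournot with 4 identical firms: the symmetric best-response condition is 80 − 5q = 16. Each firm produces q = 12.8, total output Q = 51.2, price P = 28.8.

P = 28.8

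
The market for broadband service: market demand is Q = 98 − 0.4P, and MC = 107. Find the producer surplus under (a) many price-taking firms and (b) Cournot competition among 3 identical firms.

Inverting demand: P = 245 − 2.5Q.
Perfect competition: P = MC = 107, so 245 − 2.5Q = 107 and Q = 55.2.
PS = (107 − 107)·55.2 = 0.
In a 3-firm Cournot equilibrium, symmetry and the first-order condition give q = (245 − 107)/(10) = 13.8. So Q = 41.4 and P = 141.5.
PS = (141.5 − 107)·41.4 = 1428.3.

Competition: PS = 0; Cournot: PS = 1428.3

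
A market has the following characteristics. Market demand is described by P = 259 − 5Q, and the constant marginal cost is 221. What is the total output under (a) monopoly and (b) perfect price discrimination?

A monopolist chooses Q where MR = MC. MR = 259 − 10Q; setting this equal to 221 gives Q = 3.8 and P = 240.
A perfectly discriminating monopolist sells every unit with P(Q) ≥ MC(Q), so output equals the competitive quantity Q = 7.6. Each buyer pays their reservation price, so CS = 0 and the firm captures all surplus.

Monopoly: Q = 3.8; Perfect PD: Q = 7.6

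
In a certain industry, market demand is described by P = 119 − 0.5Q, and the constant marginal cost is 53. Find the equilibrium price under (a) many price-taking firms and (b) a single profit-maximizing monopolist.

Under competition P = MC = 53, so Q = (119 − 53)/0.5 = 132.
Monopoly sets MR = MC: 119 − Q = 53 ⇒ Q = 66, P = 119 − 0.5·66 = 86.

Competition: P = 53; Monopoly: P = 86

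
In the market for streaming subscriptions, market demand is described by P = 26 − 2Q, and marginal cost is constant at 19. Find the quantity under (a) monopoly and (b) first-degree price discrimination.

Monopoly: Q = 1.75; Perfect PD: Q = 3.5

A monopolist chooses Q where MR = MC. MR = 26 − 4Q; setting this equal to 19 gives Q = 1.75 and P = 22.5.
Under first-degree price discrimination the firm charges each unit its demand price and produces up to where P = MC, i.e. Q = 3.5. Consumer surplus is zero; producer surplus equals total surplus.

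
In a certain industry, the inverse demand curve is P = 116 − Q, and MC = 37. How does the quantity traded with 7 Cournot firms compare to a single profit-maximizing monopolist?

In a 7-firm Cournot equilibrium, symmetry and the first-order condition give q = (116 − 37)/(8) = 9.875. So Q = 69.125 and P = 46.875.
A monopolist chooses Q where MR = MC. MR = 116 − 2Q; setting this equal to 37 gives Q = 39.5 and P = 76.5.

Cournot: Q = 69.125; Monopoly: Q = 39.5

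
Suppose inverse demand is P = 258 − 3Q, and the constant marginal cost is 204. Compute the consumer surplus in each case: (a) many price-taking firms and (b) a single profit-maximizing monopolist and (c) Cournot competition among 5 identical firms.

Competition: CS = 486; Monopoly: CS = 121.5; Cournot: CS = 337.5

Under competition P = MC = 204, so Q = (258 − 204)/3 = 18.
CS = ½·(258 − 204)·18 = 486.
A monopolist chooses Q where MR = MC. MR = 258 − 6Q; setting this equal to 204 gives Q = 9 and P = 231.
CS = ½·(258 − 231)·9 = 121.5.
With 5 symmetric Cournot firms, each firm's FOC gives 258 − 18q = 204, so q = 3, Q = 5·3 = 15, and P = 213.
CS = ½·(258 − 213)·15 = 337.5.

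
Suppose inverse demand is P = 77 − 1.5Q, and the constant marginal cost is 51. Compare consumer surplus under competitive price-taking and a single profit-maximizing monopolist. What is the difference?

Consumer surplus falls by 169

Under competition P = MC = 51, so Q = (77 − 51)/1.5 = 52/3.
CS = ½·(77 − 51)·52/3 = 676/3.
A monopolist chooses Q where MR = MC. MR = 77 − 3Q; setting this equal to 51 gives Q = 26/3 and P = 64.
CS = ½·(77 − 64)·26/3 = 169/3.
Change in consumer surplus: 169/3 − 676/3 = −169.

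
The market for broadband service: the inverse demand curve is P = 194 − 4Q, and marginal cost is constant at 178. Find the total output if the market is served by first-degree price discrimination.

Q = 4

Under first-degree price discrimination the firm charges each unit its demand price and produces up to where P = MC, i.e. Q = 4. Consumer surplus is zero; producer surplus equals total surplus.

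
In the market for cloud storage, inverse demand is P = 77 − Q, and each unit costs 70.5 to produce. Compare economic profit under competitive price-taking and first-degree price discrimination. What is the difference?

Economic profit rises by 21.125

Perfect competition: P = MC = 70.5, so 77 − Q = 70.5 and Q = 6.5.
Profit = (70.5 − 70.5)·6.5 = 0.
Under first-degree price discrimination the firm charges each unit its demand price and produces up to where P = MC, i.e. Q = 6.5. Consumer surplus is zero; producer surplus equals total surplus.
PS equals the full surplus area, 21.125. Profit = 21.125 = 21.125.
Change in economic profit: 21.125 − 0 = 21.125.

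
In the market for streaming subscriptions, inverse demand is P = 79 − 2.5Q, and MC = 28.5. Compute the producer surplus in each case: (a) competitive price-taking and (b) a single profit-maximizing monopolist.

Perfect competition: P = MC = 28.5, so 79 − 2.5Q = 28.5 and Q = 20.2.
PS = (28.5 − 28.5)·20.2 = 0.
The monopolist equates marginal revenue to marginal cost: 79 − 5Q = 28.5, so Q = 10.1. From demand, P = 53.75.
PS = (53.75 − 28.5)·10.1 = 255.025.

Competition: PS = 0; Monopoly: PS = 255.025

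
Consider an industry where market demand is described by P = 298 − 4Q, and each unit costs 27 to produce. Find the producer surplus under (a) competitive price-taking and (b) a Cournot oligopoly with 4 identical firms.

Competition: PS = 0; Cournot: PS = 2937.64

Competitive firms price at marginal cost: P = 27, giving Q = 67.75.
PS = (27 − 27)·67.75 = 0.
Cournot with 4 identical firms: the symmetric best-response condition is 298 − 20q = 27. Each firm produces q = 13.55, total output Q = 54.2, price P = 81.2.
PS = (81.2 − 27)·54.2 = 2937.64.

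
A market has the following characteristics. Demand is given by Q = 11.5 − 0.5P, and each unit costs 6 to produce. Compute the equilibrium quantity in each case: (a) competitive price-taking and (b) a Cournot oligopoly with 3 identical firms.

Inverting demand: P = 23 − 2Q.
Perfect competition: P = MC = 6, so 23 − 2Q = 6 and Q = 8.5.
Cournot with 3 identical firms: the symmetric best-response condition is 23 − 8q = 6. Each firm produces q = 2.125, total output Q = 6.375, price P = 10.25.

Competition: Q = 8.5; Cournot: Q = 6.375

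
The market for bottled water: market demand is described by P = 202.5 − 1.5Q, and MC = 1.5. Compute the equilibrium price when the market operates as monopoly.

The monopolist equates marginal revenue to marginal cost: 202.5 − 3Q = 1.5, so Q = 67. From demand, P = 102.

P = 102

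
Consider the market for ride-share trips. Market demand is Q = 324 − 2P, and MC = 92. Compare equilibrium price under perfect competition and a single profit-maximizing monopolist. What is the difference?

Equilibrium price rises by 35

Inverting demand: P = 162 − 0.5Q.
Under competition P = MC = 92, so Q = (162 − 92)/0.5 = 140.
A monopolist chooses Q where MR = MC. MR = 162 − Q; setting this equal to 92 gives Q = 70 and P = 127.
Change in equilibrium price: 127 − 92 = 35.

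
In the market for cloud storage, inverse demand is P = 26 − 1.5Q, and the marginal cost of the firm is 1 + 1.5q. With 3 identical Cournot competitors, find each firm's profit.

Cournot with 3 identical firms: the symmetric best-response condition is 26 − 6q = 1 + 1.5q. Each firm produces q = 10/3, total output Q = 10, price P = 11.
Each firm's profit = 11·10/3 − (1·10/3 + ½·1.5·(10/3)²) = 25.

π_i = 25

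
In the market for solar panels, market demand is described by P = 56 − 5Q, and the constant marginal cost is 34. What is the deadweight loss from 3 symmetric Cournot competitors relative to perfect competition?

DWL = 3.025

Perfect competition: P = MC = 34, so 56 − 5Q = 34 and Q = 4.4.
In a 3-firm Cournot equilibrium, symmetry and the first-order condition give q = (56 − 34)/(20) = 1.1. So Q = 3.3 and P = 39.5.
DWL is the triangle between Q = 3.3 and Q = 4.4: ½·(4.4 − 3.3)·(39.5 − 34) = 3.025.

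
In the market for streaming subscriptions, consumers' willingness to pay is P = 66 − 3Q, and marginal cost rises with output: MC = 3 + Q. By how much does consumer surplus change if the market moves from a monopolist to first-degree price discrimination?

CS falls by 121.5

Monopoly sets MR = MC: 66 − 6Q = 3 + Q ⇒ Q = 9, P = 66 − 3·9 = 39.
CS = ½·(66 − 39)·9 = 121.5.
With perfect price discrimination, output is the efficient level Q = 15.75 (where demand meets MC), but every buyer pays their willingness to pay: CS = 0 and PS = total surplus.
CS = 0.
Change in consumer surplus: 0 − 121.5 = −121.5.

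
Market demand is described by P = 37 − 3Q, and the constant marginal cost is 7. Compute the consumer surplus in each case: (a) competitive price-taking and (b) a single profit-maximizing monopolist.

Under competition P = MC = 7, so Q = (37 − 7)/3 = 10.
CS = ½·(37 − 7)·10 = 150.
Monopoly sets MR = MC: 37 − 6Q = 7 ⇒ Q = 5, P = 37 − 3·5 = 22.
CS = ½·(37 − 22)·5 = 37.5.

Competition: CS = 150; Monopoly: CS = 37.5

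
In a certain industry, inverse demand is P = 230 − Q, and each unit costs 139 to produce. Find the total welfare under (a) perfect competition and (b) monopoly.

Competitive firms price at marginal cost: P = 139, giving Q = 91.
CS = ½·(230 − 139)·91 = 4140.5; PS = (139 − 139)·91 = 0; TS = 4140.5.
Monopoly sets MR = MC: 230 − 2Q = 139 ⇒ Q = 45.5, P = 230 − 45.5 = 184.5.
CS = ½·(230 − 184.5)·45.5 = 1035.125; PS = (184.5 − 139)·45.5 = 2070.25; TS = 3105.375.

Competition: TS = 4140.5; Monopoly: TS = 3105.375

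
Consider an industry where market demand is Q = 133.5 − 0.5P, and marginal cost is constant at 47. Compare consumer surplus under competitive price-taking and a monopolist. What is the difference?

Inverting demand: P = 267 − 2Q.
Perfect competition: P = MC = 47, so 267 − 2Q = 47 and Q = 110.
CS = ½·(267 − 47)·110 = 12100.
A monopolist chooses Q where MR = MC. MR = 267 − 4Q; setting this equal to 47 gives Q = 55 and P = 157.
CS = ½·(267 − 157)·55 = 3025.
Change in consumer surplus: 3025 − 12100 = −9075.

Consumer surplus falls by 9075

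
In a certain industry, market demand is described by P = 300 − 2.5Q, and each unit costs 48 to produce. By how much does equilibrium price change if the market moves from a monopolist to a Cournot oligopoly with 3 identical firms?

Monopoly sets MR = MC: 300 − 5Q = 48 ⇒ Q = 50.4, P = 300 − 2.5·50.4 = 174.
With 3 symmetric Cournot firms, each firm's FOC gives 300 − 10q = 48, so q = 25.2, Q = 3·25.2 = 75.6, and P = 111.
Change in equilibrium price: 111 − 174 = −63.

P falls by 63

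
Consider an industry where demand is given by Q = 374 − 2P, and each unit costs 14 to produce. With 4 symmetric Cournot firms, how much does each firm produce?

q_i = 69.2

Inverting demand: P = 187 − 0.5Q.
Cournot with 4 identical firms: the symmetric best-response condition is 187 − 2.5q = 14. Each firm produces q = 69.2, total output Q = 276.8, price P = 48.6.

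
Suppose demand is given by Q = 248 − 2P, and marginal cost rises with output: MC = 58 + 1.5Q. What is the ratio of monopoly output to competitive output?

Q_m/Q_c = 0.8

Inverting demand: P = 124 − 0.5Q.
A monopolist chooses Q where MR = MC. MR = 124 − Q; setting this equal to 58 + 1.5Q gives Q = 26.4 and P = 110.8.
Competitive equilibrium sets price equal to marginal cost: 124 − 0.5Q = 58 + 1.5Q, so Q = 33 and P = 107.5.
Ratio Q_m/Q_c = 26.4/33 = 0.8.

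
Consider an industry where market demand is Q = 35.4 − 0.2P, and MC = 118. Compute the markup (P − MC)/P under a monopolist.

Inverting demand: P = 177 − 5Q.
A monopolist chooses Q where MR = MC. MR = 177 − 10Q; setting this equal to 118 gives Q = 5.9 and P = 147.5.
Lerner index = (P − MC)/P = (147.5 − 118)/147.5 = 0.2.

Lerner index = 0.2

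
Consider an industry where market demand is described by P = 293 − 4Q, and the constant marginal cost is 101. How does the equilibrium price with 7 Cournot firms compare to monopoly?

Cournot: P = 125; Monopoly: P = 197

In a 7-firm Cournot equilibrium, symmetry and the first-order condition give q = (293 − 101)/(32) = 6. So Q = 42 and P = 125.
A monopolist chooses Q where MR = MC. MR = 293 − 8Q; setting this equal to 101 gives Q = 24 and P = 197.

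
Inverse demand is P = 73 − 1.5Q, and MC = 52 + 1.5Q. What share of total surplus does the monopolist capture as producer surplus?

PS/TS = 0.75

The monopolist equates marginal revenue to marginal cost: 73 − 3Q = 52 + 1.5Q, so Q = 14/3. From demand, P = 66.
CS = ½·(73 − 66)·14/3 = 49/3.
PS = P·Q − VC(Q) = 66·14/3 − (52·14/3 + ½·1.5·(14/3)²) = 49.
Share captured = PS/TS = 49/(196/3) = 0.75.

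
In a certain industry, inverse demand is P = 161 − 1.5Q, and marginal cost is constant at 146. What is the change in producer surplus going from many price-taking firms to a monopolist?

Producer surplus rises by 37.5

Competitive firms price at marginal cost: P = 146, giving Q = 10.
PS = (146 − 146)·10 = 0.
A monopolist chooses Q where MR = MC. MR = 161 − 3Q; setting this equal to 146 gives Q = 5 and P = 153.5.
PS = (153.5 − 146)·5 = 37.5.
Change in producer surplus: 37.5 − 0 = 37.5.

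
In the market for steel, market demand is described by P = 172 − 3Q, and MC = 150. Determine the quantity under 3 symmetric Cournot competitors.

Q = 5.5

Cournot with 3 identical firms: the symmetric best-response condition is 172 − 12q = 150. Each firm produces q = 11/6, total output Q = 5.5, price P = 155.5.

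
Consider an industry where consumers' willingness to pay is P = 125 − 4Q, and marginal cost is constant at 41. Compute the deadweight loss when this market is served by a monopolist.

DWL = 220.5

Under competition P = MC = 41, so Q = (125 − 41)/4 = 21.
A monopolist chooses Q where MR = MC. MR = 125 − 8Q; setting this equal to 41 gives Q = 10.5 and P = 83.
DWL is the triangle between Q = 10.5 and Q = 21: ½·(21 − 10.5)·(83 − 41) = 220.5.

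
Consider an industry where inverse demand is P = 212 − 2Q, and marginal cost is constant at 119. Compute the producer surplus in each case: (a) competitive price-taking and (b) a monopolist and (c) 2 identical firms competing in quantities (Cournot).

Competition: PS = 0; Monopoly: PS = 1081.125; Cournot: PS = 961

Perfect competition: P = MC = 119, so 212 − 2Q = 119 and Q = 46.5.
PS = (119 − 119)·46.5 = 0.
The monopolist equates marginal revenue to marginal cost: 212 − 4Q = 119, so Q = 23.25. From demand, P = 165.5.
PS = (165.5 − 119)·23.25 = 1081.125.
In a 2-firm Cournot equilibrium, symmetry and the first-order condition give q = (212 − 119)/(6) = 15.5. So Q = 31 and P = 150.
PS = (150 − 119)·31 = 961.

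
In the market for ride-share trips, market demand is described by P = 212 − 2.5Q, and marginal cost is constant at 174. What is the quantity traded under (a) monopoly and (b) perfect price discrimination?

Monopoly: Q = 7.6; Perfect PD: Q = 15.2

Monopoly sets MR = MC: 212 − 5Q = 174 ⇒ Q = 7.6, P = 212 − 2.5·7.6 = 193.
Under first-degree price discrimination the firm charges each unit its demand price and produces up to where P = MC, i.e. Q = 15.2. Consumer surplus is zero; producer surplus equals total surplus.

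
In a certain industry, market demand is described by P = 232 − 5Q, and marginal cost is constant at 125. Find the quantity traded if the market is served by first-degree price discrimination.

With perfect price discrimination, output is the efficient level Q = 21.4 (where demand meets MC), but every buyer pays their willingness to pay: CS = 0 and PS = total surplus.

Q = 21.4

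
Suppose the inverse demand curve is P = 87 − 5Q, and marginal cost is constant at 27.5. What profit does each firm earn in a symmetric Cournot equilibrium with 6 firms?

π_i = 14.45

With 6 symmetric Cournot firms, each firm's FOC gives 87 − 35q = 27.5, so q = 1.7, Q = 6·1.7 = 10.2, and P = 36.
Each firm's profit = (36 − 27.5)·1.7 = 14.45.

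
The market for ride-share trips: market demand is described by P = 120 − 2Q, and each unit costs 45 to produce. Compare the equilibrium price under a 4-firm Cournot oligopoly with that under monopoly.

Cournot: P = 60; Monopoly: P = 82.5

With 4 symmetric Cournot firms, each firm's FOC gives 120 − 10q = 45, so q = 7.5, Q = 4·7.5 = 30, and P = 60.
A monopolist chooses Q where MR = MC. MR = 120 − 4Q; setting this equal to 45 gives Q = 18.75 and P = 82.5.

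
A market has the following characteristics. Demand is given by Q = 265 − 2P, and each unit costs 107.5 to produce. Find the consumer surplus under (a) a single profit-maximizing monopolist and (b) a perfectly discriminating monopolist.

Inverting demand: P = 132.5 − 0.5Q.
Monopoly sets MR = MC: 132.5 − Q = 107.5 ⇒ Q = 25, P = 132.5 − 0.5·25 = 120.
CS = ½·(132.5 − 120)·25 = 156.25.
Under first-degree price discrimination the firm charges each unit its demand price and produces up to where P = MC, i.e. Q = 50. Consumer surplus is zero; producer surplus equals total surplus.
CS = 0.

Monopoly: CS = 156.25; Perfect PD: CS = 0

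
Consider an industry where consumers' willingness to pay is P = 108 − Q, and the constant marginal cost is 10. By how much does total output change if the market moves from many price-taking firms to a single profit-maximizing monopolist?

Perfect competition: P = MC = 10, so 108 − Q = 10 and Q = 98.
The monopolist equates marginal revenue to marginal cost: 108 − 2Q = 10, so Q = 49. From demand, P = 59.
Change in total output: 49 − 98 = −49.

Q falls by 49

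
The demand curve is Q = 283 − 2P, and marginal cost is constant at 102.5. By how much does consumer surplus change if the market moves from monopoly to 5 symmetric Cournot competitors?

CS rises by 676

Inverting demand: P = 141.5 − 0.5Q.
Monopoly sets MR = MC: 141.5 − Q = 102.5 ⇒ Q = 39, P = 141.5 − 0.5·39 = 122.
CS = ½·(141.5 − 122)·39 = 380.25.
In a 5-firm Cournot equilibrium, symmetry and the first-order condition give q = (141.5 − 102.5)/(3) = 13. So Q = 65 and P = 109.
CS = ½·(141.5 − 109)·65 = 1056.25.
Change in consumer surplus: 1056.25 − 380.25 = 676.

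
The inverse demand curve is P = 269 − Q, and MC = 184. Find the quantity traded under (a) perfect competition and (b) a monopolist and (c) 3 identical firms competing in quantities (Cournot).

Competition: Q = 85; Monopoly: Q = 42.5; Cournot: Q = 63.75

Competitive firms price at marginal cost: P = 184, giving Q = 85.
Monopoly sets MR = MC: 269 − 2Q = 184 ⇒ Q = 42.5, P = 269 − 42.5 = 226.5.
Cournot with 3 identical firms: the symmetric best-response condition is 269 − 4q = 184. Each firm produces q = 21.25, total output Q = 63.75, price P = 205.25.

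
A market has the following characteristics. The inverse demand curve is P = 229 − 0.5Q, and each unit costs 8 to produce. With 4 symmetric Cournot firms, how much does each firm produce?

q_i = 88.4

In a 4-firm Cournot equilibrium, symmetry and the first-order condition give q = (229 − 8)/(2.5) = 88.4. So Q = 353.6 and P = 52.2.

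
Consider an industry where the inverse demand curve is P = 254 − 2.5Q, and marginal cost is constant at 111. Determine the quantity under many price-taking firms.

Perfect competition: P = MC = 111, so 254 − 2.5Q = 111 and Q = 57.2.

Q = 57.2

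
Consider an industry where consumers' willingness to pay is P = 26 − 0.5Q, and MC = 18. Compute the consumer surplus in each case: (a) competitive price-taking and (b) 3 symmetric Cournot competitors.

Competitive firms price at marginal cost: P = 18, giving Q = 16.
CS = ½·(26 − 18)·16 = 64.
Cournot with 3 identical firms: the symmetric best-response condition is 26 − 2q = 18. Each firm produces q = 4, total output Q = 12, price P = 20.
CS = ½·(26 − 20)·12 = 36.

Competition: CS = 64; Cournot: CS = 36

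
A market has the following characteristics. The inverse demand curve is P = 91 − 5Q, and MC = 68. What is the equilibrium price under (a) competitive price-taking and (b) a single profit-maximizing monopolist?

Competition: P = 68; Monopoly: P = 79.5

Perfect competition: P = MC = 68, so 91 − 5Q = 68 and Q = 4.6.
The monopolist equates marginal revenue to marginal cost: 91 − 10Q = 68, so Q = 2.3. From demand, P = 79.5.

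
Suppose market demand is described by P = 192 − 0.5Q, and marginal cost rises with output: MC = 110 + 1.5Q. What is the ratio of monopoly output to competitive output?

Q_m/Q_c = 0.8

The monopolist equates marginal revenue to marginal cost: 192 − Q = 110 + 1.5Q, so Q = 32.8. From demand, P = 175.6.
Under competition P = MC: 192 − 0.5Q = 110 + 1.5Q ⇒ Q = 41, P = 171.5.
Ratio Q_m/Q_c = 32.8/41 = 0.8.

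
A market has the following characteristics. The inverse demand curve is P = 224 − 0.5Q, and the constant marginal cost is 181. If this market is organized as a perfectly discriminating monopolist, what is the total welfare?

TS = 1849

Under first-degree price discrimination the firm charges each unit its demand price and produces up to where P = MC, i.e. Q = 86. Consumer surplus is zero; producer surplus equals total surplus.
TS = 1849 (equal to competitive TS).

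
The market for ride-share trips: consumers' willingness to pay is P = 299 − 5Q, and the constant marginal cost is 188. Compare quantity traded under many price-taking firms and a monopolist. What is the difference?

Perfect competition: P = MC = 188, so 299 − 5Q = 188 and Q = 22.2.
A monopolist chooses Q where MR = MC. MR = 299 − 10Q; setting this equal to 188 gives Q = 11.1 and P = 243.5.
Change in quantity traded: 11.1 − 22.2 = −11.1.

Quantity traded falls by 11.1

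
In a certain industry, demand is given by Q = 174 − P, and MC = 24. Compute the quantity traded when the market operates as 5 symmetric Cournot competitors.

Inverting demand: P = 174 − Q.
Cournot with 5 identical firms: the symmetric best-response condition is 174 − 6q = 24. Each firm produces q = 25, total output Q = 125, price P = 49.

Q = 125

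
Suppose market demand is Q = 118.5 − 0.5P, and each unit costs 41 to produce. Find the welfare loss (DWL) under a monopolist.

Inverting demand: P = 237 − 2Q.
Under competition P = MC = 41, so Q = (237 − 41)/2 = 98.
Monopoly sets MR = MC: 237 − 4Q = 41 ⇒ Q = 49, P = 237 − 2·49 = 139.
DWL is the triangle between Q = 49 and Q = 98: ½·(98 − 49)·(139 − 41) = 2401.

DWL = 2401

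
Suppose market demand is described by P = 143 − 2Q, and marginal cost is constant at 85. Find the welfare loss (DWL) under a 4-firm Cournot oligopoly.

Under competition P = MC = 85, so Q = (143 − 85)/2 = 29.
Cournot with 4 identical firms: the symmetric best-response condition is 143 − 10q = 85. Each firm produces q = 5.8, total output Q = 23.2, price P = 96.6.
DWL is the triangle between Q = 23.2 and Q = 29: ½·(29 − 23.2)·(96.6 − 85) = 33.64.

DWL = 33.64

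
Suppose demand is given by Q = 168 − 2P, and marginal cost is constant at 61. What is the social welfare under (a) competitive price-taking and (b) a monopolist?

Inverting demand: P = 84 − 0.5Q.
Under competition P = MC = 61, so Q = (84 − 61)/0.5 = 46.
CS = ½·(84 − 61)·46 = 529; PS = (61 − 61)·46 = 0; TS = 529.
Monopoly sets MR = MC: 84 − Q = 61 ⇒ Q = 23, P = 84 − 0.5·23 = 72.5.
CS = ½·(84 − 72.5)·23 = 132.25; PS = (72.5 − 61)·23 = 264.5; TS = 396.75.

Competition: TS = 529; Monopoly: TS = 396.75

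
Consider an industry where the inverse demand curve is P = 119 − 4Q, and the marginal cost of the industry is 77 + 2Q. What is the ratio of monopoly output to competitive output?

Q_m/Q_c = 0.6

The monopolist equates marginal revenue to marginal cost: 119 − 8Q = 77 + 2Q, so Q = 4.2. From demand, P = 102.2.
Under competition P = MC: 119 − 4Q = 77 + 2Q ⇒ Q = 7, P = 91.
Ratio Q_m/Q_c = 4.2/7 = 0.6.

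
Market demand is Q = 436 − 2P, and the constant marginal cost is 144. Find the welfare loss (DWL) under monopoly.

DWL = 1369

Inverting demand: P = 218 − 0.5Q.
Competitive firms price at marginal cost: P = 144, giving Q = 148.
A monopolist chooses Q where MR = MC. MR = 218 − Q; setting this equal to 144 gives Q = 74 and P = 181.
DWL is the triangle between Q = 74 and Q = 148: ½·(148 − 74)·(181 − 144) = 1369.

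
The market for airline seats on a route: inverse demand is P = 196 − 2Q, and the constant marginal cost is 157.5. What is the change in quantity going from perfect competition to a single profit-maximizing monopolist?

Quantity falls by 9.625

Competitive firms price at marginal cost: P = 157.5, giving Q = 19.25.
The monopolist equates marginal revenue to marginal cost: 196 − 4Q = 157.5, so Q = 9.625. From demand, P = 176.75.
Change in quantity: 9.625 − 19.25 = −9.625.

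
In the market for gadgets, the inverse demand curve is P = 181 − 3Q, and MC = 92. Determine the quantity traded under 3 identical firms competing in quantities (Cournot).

Q = 22.25

Cournot with 3 identical firms: the symmetric best-response condition is 181 − 12q = 92. Each firm produces q = 89/12, total output Q = 22.25, price P = 114.25.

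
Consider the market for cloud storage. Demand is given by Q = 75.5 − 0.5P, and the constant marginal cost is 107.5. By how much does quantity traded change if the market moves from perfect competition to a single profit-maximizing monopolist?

Quantity traded falls by 10.875

Inverting demand: P = 151 − 2Q.
Under competition P = MC = 107.5, so Q = (151 − 107.5)/2 = 21.75.
Monopoly sets MR = MC: 151 − 4Q = 107.5 ⇒ Q = 10.875, P = 151 − 2·10.875 = 129.25.
Change in quantity traded: 10.875 − 21.75 = −10.875.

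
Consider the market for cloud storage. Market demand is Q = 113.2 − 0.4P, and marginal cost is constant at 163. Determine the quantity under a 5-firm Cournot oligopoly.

Inverting demand: P = 283 − 2.5Q.
With 5 symmetric Cournot firms, each firm's FOC gives 283 − 15q = 163, so q = 8, Q = 5·8 = 40, and P = 183.

Q = 40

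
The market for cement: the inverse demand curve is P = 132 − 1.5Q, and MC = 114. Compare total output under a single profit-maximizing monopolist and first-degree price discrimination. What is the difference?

The monopolist equates marginal revenue to marginal cost: 132 − 3Q = 114, so Q = 6. From demand, P = 123.
A perfectly discriminating monopolist sells every unit with P(Q) ≥ MC(Q), so output equals the competitive quantity Q = 12. Each buyer pays their reservation price, so CS = 0 and the firm captures all surplus.
Change in total output: 12 − 6 = 6.

Q rises by 6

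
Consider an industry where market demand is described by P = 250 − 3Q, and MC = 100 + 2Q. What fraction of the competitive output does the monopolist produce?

Q_m/Q_c = 0.625

The monopolist equates marginal revenue to marginal cost: 250 − 6Q = 100 + 2Q, so Q = 18.75. From demand, P = 193.75.
Competitive equilibrium sets price equal to marginal cost: 250 − 3Q = 100 + 2Q, so Q = 30 and P = 160.
Ratio Q_m/Q_c = 18.75/30 = 0.625.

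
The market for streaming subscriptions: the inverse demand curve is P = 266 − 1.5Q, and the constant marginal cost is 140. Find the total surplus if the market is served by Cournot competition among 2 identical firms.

Cournot with 2 identical firms: the symmetric best-response condition is 266 − 4.5q = 140. Each firm produces q = 28, total output Q = 56, price P = 182.
CS = ½·(266 − 182)·56 = 2352; PS = (182 − 140)·56 = 2352; TS = 4704.

TS = 4704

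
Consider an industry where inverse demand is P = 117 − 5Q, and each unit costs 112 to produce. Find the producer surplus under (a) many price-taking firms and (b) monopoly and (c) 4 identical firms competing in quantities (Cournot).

Perfect competition: P = MC = 112, so 117 − 5Q = 112 and Q = 1.
PS = (112 − 112)·1 = 0.
A monopolist chooses Q where MR = MC. MR = 117 − 10Q; setting this equal to 112 gives Q = 0.5 and P = 114.5.
PS = (114.5 − 112)·0.5 = 1.25.
Cournot with 4 identical firms: the symmetric best-response condition is 117 − 25q = 112. Each firm produces q = 0.2, total output Q = 0.8, price P = 113.
PS = (113 − 112)·0.8 = 0.8.

Competition: PS = 0; Monopoly: PS = 1.25; Cournot: PS = 0.8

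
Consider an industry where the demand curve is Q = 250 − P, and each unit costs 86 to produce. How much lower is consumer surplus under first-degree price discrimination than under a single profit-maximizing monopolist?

CS falls by 3362

Inverting demand: P = 250 − Q.
A monopolist chooses Q where MR = MC. MR = 250 − 2Q; setting this equal to 86 gives Q = 82 and P = 168.
CS = ½·(250 − 168)·82 = 3362.
A perfectly discriminating monopolist sells every unit with P(Q) ≥ MC(Q), so output equals the competitive quantity Q = 164. Each buyer pays their reservation price, so CS = 0 and the firm captures all surplus.
CS = 0.
Change in consumer surplus: 0 − 3362 = −3362.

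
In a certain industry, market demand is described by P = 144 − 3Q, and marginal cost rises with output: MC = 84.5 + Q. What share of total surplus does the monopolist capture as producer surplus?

The monopolist equates marginal revenue to marginal cost: 144 − 6Q = 84.5 + Q, so Q = 8.5. From demand, P = 118.5.
CS = ½·(144 − 118.5)·8.5 = 108.375.
PS = P·Q − VC(Q) = 118.5·8.5 − (84.5·8.5 + ½·1·8.5²) = 252.875.
Share captured = PS/TS = 252.875/361.25 = 0.7.

PS/TS = 0.7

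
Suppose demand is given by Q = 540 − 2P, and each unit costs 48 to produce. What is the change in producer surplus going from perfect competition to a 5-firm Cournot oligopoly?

Producer surplus rises by 13690

Inverting demand: P = 270 − 0.5Q.
Perfect competition: P = MC = 48, so 270 − 0.5Q = 48 and Q = 444.
PS = (48 − 48)·444 = 0.
With 5 symmetric Cournot firms, each firm's FOC gives 270 − 3q = 48, so q = 74, Q = 5·74 = 370, and P = 85.
PS = (85 − 48)·370 = 13690.
Change in producer surplus: 13690 − 0 = 13690.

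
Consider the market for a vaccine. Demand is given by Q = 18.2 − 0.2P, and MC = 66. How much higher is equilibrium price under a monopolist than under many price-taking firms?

Inverting demand: P = 91 − 5Q.
Perfect competition: P = MC = 66, so 91 − 5Q = 66 and Q = 5.
A monopolist chooses Q where MR = MC. MR = 91 − 10Q; setting this equal to 66 gives Q = 2.5 and P = 78.5.
Change in equilibrium price: 78.5 − 66 = 12.5.

Equilibrium price rises by 12.5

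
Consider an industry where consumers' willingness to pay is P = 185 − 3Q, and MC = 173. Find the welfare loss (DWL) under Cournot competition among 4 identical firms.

Perfect competition: P = MC = 173, so 185 − 3Q = 173 and Q = 4.
Cournot with 4 identical firms: the symmetric best-response condition is 185 − 15q = 173. Each firm produces q = 0.8, total output Q = 3.2, price P = 175.4.
DWL is the triangle between Q = 3.2 and Q = 4: ½·(4 − 3.2)·(175.4 − 173) = 0.96.

DWL = 0.96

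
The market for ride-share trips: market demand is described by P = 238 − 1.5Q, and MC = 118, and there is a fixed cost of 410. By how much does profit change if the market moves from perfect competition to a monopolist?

Under competition P = MC = 118, so Q = (238 − 118)/1.5 = 80.
Profit = (118 − 118)·80 − 410 = −410.
A monopolist chooses Q where MR = MC. MR = 238 − 3Q; setting this equal to 118 gives Q = 40 and P = 178.
Profit = (178 − 118)·40 − 410 = 1990.
Change in profit: 1990 − −410 = 2400.

Profit rises by 2400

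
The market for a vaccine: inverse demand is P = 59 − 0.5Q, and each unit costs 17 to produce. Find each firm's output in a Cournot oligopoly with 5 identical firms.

q_i = 14

In a 5-firm Cournot equilibrium, symmetry and the first-order condition give q = (59 − 17)/(3) = 14. So Q = 70 and P = 24.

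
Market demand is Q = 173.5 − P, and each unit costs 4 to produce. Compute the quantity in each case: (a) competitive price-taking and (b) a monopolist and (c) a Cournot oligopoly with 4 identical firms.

Competition: Q = 169.5; Monopoly: Q = 84.75; Cournot: Q = 135.6

Inverting demand: P = 173.5 − Q.
Perfect competition: P = MC = 4, so 173.5 − Q = 4 and Q = 169.5.
A monopolist chooses Q where MR = MC. MR = 173.5 − 2Q; setting this equal to 4 gives Q = 84.75 and P = 88.75.
In a 4-firm Cournot equilibrium, symmetry and the first-order condition give q = (173.5 − 4)/(5) = 33.9. So Q = 135.6 and P = 37.9.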